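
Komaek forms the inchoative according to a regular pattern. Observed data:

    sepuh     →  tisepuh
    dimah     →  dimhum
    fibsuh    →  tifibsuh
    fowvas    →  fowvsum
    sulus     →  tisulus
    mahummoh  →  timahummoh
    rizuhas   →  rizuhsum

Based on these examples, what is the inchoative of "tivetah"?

rizuhas and sulus both end in -s yet inflect differently (rizuhsum, tisulus), so the final letter is not what conditions the rule; the last vowel is.
"tivetah" has last vowel 'a'. The stems whose last vowel is 'a' (rizuhas → rizuhsum, fowvas → fowvsum, dimah → dimhum) delete the last vowel and add -um.
So tivetah → tivethum.

tivethum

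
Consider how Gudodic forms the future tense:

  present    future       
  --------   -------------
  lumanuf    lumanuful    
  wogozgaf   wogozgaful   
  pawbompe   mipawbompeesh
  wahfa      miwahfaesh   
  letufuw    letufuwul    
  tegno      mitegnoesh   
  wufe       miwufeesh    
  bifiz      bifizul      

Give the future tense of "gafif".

wogozgaf and wahfa both have last vowel 'a' yet inflect differently (wogozgaful, miwahfaesh), so the last vowel is not what conditions the rule; whether the stem ends in a vowel or a consonant is.
"gafif" ends in a consonant. The stems ending in a consonant (letufuw → letufuwul, bifiz → bifizul, lumanuf → lumanuful) add -ul.
So gafif → gafiful.

gafiful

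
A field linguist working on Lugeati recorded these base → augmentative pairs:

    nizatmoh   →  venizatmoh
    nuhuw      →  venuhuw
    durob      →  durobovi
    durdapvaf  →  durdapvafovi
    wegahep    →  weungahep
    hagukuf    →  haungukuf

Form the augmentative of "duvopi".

duvopiovi

durdapvaf and hagukuf both end in -f yet inflect differently (durdapvafovi, haungukuf), so the final letter is not what conditions the rule; the first letter is.
"duvopi" begins with d-. The stems beginning with d- (durob → durobovi, durdapvaf → durdapvafovi) add -ovi.
The other patterns: stems beginning with n- add the prefix ve-; stems beginning with h- or w- insert -un- after the first vowel.
So duvopi → duvopiovi.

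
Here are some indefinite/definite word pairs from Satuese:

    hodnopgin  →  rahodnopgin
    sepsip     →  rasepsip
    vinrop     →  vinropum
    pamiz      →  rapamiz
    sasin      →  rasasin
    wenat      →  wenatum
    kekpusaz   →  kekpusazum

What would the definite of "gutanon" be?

gutanonum

"gutanon" has last vowel 'o'. The one such stem in the data (vinrop → vinropum) adds -um, so the same rule applies.
So gutanon → gutanonum.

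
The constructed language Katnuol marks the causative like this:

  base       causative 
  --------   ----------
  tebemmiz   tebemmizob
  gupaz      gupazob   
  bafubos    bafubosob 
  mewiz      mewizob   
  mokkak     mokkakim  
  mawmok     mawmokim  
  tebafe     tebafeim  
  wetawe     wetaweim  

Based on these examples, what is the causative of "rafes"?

gupaz and mokkak both have last vowel 'a' yet inflect differently (gupazob, mokkakim), so the last vowel is not what conditions the rule; the final letter is.
"rafes" ends in -s. The one such stem in the data (bafubos → bafubosob) adds -ob, so the same rule applies.
The other pattern: stems ending in -e or -k add -im.
So rafes → rafesob.

rafesob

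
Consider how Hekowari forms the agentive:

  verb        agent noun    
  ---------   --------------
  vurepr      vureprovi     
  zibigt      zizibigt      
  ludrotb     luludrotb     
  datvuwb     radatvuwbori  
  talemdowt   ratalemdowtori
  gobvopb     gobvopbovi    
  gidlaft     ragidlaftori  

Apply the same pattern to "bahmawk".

"bahmawk" has second-to-last letter 'w'. The stems whose second-to-last letter is 'w' (datvuwb → radatvuwbori, talemdowt → ratalemdowtori) add ra- … -ori around the stem.
The other patterns: stems whose second-to-last letter is 'p' add -ovi; stems whose second-to-last letter is 'g' or 't' repeat the first consonant+vowel as a prefix.
So bahmawk → rabahmawkori.

rabahmawkori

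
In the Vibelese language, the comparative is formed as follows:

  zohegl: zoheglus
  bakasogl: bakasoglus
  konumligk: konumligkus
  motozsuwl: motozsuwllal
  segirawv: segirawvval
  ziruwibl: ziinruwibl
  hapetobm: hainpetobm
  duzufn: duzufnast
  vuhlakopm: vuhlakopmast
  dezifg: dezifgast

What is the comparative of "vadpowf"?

"vadpowf" has second-to-last letter 'w'. The stems whose second-to-last letter is 'w' (motozsuwl → motozsuwllal, segirawv → segirawvval) double the final consonant and add -al.
The other patterns: stems whose second-to-last letter is 'g' add -us; stems whose second-to-last letter is 'b' insert -in- after the first vowel; stems whose second-to-last letter is 'f' or 'p' add -ast.
So vadpowf → vadpowffal.

vadpowffal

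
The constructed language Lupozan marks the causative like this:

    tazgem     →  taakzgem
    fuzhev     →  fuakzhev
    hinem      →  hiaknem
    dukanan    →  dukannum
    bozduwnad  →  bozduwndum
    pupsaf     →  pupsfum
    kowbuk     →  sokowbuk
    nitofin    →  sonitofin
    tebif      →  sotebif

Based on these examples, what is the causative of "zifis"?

sozifis

"zifis" has last vowel 'i'. The stems whose last vowel is 'i' (nitofin → sonitofin, tebif → sotebif) add the prefix so-.
The other patterns: stems whose last vowel is 'e' insert -ak- after the first vowel; stems whose last vowel is 'a' delete the last vowel and add -um.
So zifis → sozifis.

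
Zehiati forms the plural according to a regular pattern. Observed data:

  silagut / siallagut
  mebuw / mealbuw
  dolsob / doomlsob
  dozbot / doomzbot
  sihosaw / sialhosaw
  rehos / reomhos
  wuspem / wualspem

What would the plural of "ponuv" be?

dozbot and silagut both end in -t yet inflect differently (doomzbot, siallagut), so the final letter is not what conditions the rule; the last vowel is.
"ponuv" has last vowel 'u'. The stems whose last vowel is 'u' (mebuw → mealbuw, silagut → siallagut) insert -al- after the first vowel.
The other pattern: stems whose last vowel is 'o' insert -om- after the first vowel.
So ponuv → poalnuv.

poalnuv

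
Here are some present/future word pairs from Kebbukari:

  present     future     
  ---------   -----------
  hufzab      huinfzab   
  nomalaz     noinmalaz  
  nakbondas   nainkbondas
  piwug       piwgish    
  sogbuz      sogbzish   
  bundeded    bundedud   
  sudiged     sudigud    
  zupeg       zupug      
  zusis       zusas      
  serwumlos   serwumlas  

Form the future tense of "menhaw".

meinnhaw

"menhaw" has last vowel 'a'. The stems whose last vowel is 'a' (hufzab → huinfzab, nomalaz → noinmalaz, nakbondas → nainkbondas) insert -in- after the first vowel.
So menhaw → meinnhaw.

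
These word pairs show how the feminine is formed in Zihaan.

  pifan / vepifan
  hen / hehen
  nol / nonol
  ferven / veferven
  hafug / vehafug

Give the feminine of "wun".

hen and pifan both end in -n yet inflect differently (hehen, vepifan), so the final letter is not what conditions the rule; the number of vowels is.
"wun" has 1 vowel. The stems with 1 vowel (hen → hehen, nol → nonol) repeat the first consonant+vowel as a prefix.
The other pattern: stems with 2 vowels add the prefix ve-.
So wun → wuwun.

wuwun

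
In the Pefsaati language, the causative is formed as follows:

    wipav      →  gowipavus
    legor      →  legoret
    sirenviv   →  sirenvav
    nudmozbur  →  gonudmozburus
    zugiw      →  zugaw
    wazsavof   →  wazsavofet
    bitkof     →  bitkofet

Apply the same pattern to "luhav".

legor and nudmozbur both end in -r yet inflect differently (legoret, gonudmozburus), so the final letter is not what conditions the rule; the last vowel is.
"luhav" has last vowel 'a'. The one such stem in the data (wipav → gowipavus) adds go- … -us around the stem, so the same rule applies.
The other patterns: stems whose last vowel is 'o' add -et; stems whose last vowel is 'i' change the last vowel to 'a'.
So luhav → goluhavus.

goluhavus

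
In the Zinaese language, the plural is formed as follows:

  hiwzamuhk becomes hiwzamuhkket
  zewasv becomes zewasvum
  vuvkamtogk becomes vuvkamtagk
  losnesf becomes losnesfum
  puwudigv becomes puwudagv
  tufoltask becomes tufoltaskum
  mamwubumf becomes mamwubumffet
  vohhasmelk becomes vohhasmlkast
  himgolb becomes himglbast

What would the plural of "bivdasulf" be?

bivdaslfast

vohhasmelk and tufoltask both end in -k yet inflect differently (vohhasmlkast, tufoltaskum), so the final letter is not what conditions the rule; the second-to-last letter is.
"bivdasulf" has second-to-last letter 'l'. The stems whose second-to-last letter is 'l' (himgolb → himglbast, vohhasmelk → vohhasmlkast) delete the last vowel and add -ast.
The other patterns: stems whose second-to-last letter is 's' add -um; stems whose second-to-last letter is 'g' change the last vowel to 'a'; stems whose second-to-last letter is 'h' or 'm' double the final consonant and add -et.
So bivdasulf → bivdaslfast.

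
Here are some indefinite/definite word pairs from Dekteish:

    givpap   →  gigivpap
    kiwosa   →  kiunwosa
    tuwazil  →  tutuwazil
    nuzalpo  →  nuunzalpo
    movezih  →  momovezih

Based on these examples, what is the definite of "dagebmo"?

daungebmo

givpap and kiwosa both have last vowel 'a' yet inflect differently (gigivpap, kiunwosa), so the last vowel is not what conditions the rule; whether the stem ends in a vowel or a consonant is.
"dagebmo" ends in a vowel. The stems ending in a vowel (nuzalpo → nuunzalpo, kiwosa → kiunwosa) insert -un- after the first vowel.
The other pattern: stems ending in a consonant repeat the first consonant+vowel as a prefix.
So dagebmo → daungebmo.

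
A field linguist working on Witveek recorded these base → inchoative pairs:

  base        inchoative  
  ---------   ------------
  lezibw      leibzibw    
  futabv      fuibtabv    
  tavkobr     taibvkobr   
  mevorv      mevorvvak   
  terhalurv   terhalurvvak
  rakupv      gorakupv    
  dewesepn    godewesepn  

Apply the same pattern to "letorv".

"letorv" has second-to-last letter 'r'. The stems whose second-to-last letter is 'r' (mevorv → mevorvvak, terhalurv → terhalurvvak) double the final consonant and add -ak.
The other patterns: stems whose second-to-last letter is 'b' insert -ib- after the first vowel; stems whose second-to-last letter is 'p' add the prefix go-.
So letorv → letorvvak.

letorvvak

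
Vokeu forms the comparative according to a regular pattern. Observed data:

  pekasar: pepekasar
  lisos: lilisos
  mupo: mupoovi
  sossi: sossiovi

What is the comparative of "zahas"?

zazahas

lisos and mupo both have last vowel 'o' yet inflect differently (lilisos, mupoovi), so the last vowel is not what conditions the rule; whether the stem ends in a vowel or a consonant is.
"zahas" ends in a consonant. The stems ending in a consonant (pekasar → pepekasar, lisos → lilisos) repeat the first consonant+vowel as a prefix.
So zahas → zazahas.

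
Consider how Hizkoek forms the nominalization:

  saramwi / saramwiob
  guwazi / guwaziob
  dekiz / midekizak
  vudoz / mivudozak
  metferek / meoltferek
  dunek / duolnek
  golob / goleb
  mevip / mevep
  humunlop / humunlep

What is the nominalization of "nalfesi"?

nalfesiob

"nalfesi" ends in -i. The stems ending in -i (saramwi → saramwiob, guwazi → guwaziob) add -ob.
The other patterns: stems ending in -z add mi- … -ak around the stem; stems ending in -k insert -ol- after the first vowel; stems ending in -b or -p change the last vowel to 'e'.
So nalfesi → nalfesiob.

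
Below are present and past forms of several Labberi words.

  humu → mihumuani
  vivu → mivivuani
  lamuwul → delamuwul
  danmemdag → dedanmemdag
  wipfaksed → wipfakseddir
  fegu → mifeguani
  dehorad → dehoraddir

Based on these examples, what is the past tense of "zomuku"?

"zomuku" ends in -u. The stems ending in -u (fegu → mifeguani, humu → mihumuani, vivu → mivivuani) add mi- … -ani around the stem.
The other patterns: stems ending in -d double the final consonant and add -ir; stems ending in -g or -l add the prefix de-.
So zomuku → mizomukuani.

mizomukuani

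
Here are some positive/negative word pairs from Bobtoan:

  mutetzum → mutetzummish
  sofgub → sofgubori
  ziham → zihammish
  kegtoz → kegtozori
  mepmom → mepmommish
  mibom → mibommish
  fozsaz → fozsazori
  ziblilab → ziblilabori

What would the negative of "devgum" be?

devgummish

mibom and kegtoz both have last vowel 'o' yet inflect differently (mibommish, kegtozori), so the last vowel is not what conditions the rule; the final letter is.
"devgum" ends in -m. The stems ending in -m (mutetzum → mutetzummish, mibom → mibommish, ziham → zihammish) double the final consonant and add -ish.
The other pattern: stems ending in -b or -z add -ori.
So devgum → devgummish.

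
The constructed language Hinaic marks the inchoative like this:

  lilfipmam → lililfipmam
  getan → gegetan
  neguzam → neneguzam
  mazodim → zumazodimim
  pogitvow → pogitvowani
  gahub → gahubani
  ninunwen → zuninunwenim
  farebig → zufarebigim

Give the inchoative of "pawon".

pawonani

lilfipmam and mazodim both end in -m yet inflect differently (lililfipmam, zumazodimim), so the final letter is not what conditions the rule; the last vowel is.
"pawon" has last vowel 'o'. The one such stem in the data (pogitvow → pogitvowani) adds -ani, so the same rule applies.
So pawon → pawonani.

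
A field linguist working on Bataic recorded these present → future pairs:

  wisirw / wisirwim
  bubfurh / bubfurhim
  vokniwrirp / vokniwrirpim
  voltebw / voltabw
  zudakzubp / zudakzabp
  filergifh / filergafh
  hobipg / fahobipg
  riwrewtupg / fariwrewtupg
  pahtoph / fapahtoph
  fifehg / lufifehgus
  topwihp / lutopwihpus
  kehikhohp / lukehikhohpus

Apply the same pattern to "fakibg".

fakabg

"fakibg" has second-to-last letter 'b'. The stems whose second-to-last letter is 'b' (voltebw → voltabw, zudakzubp → zudakzabp) change the last vowel to 'a'.
The other patterns: stems whose second-to-last letter is 'r' add -im; stems whose second-to-last letter is 'p' add the prefix fa-; stems whose second-to-last letter is 'h' add lu- … -us around the stem.
So fakibg → fakabg.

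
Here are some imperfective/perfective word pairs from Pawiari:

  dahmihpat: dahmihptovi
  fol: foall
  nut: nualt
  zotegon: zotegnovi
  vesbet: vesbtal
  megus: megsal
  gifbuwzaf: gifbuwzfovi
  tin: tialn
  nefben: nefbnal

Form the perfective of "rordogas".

rordogsovi

"rordogas" has 3 vowels. The stems with 3 vowels (zotegon → zotegnovi, dahmihpat → dahmihptovi, gifbuwzaf → gifbuwzfovi) delete the last vowel and add -ovi.
The other patterns: stems with 1 vowel insert -al- after the first vowel; stems with 2 vowels delete the last vowel and add -al.
So rordogas → rordogsovi.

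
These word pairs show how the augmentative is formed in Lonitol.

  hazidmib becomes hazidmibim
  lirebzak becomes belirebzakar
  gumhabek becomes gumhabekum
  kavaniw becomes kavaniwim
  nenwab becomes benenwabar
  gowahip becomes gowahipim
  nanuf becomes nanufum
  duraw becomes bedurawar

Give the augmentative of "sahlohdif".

kavaniw and duraw both end in -w yet inflect differently (kavaniwim, bedurawar), so the final letter is not what conditions the rule; the last vowel is.
"sahlohdif" has last vowel 'i'. The stems whose last vowel is 'i' (gowahip → gowahipim, hazidmib → hazidmibim, kavaniw → kavaniwim) add -im.
The other patterns: stems whose last vowel is 'a' add be- … -ar around the stem; stems whose last vowel is 'e' or 'u' add -um.
So sahlohdif → sahlohdifim.

sahlohdifim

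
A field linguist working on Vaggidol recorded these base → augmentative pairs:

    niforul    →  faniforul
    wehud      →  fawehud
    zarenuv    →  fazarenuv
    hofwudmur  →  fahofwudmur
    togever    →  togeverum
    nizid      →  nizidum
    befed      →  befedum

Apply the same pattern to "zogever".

zogeverum

hofwudmur and togever both end in -r yet inflect differently (fahofwudmur, togeverum), so the final letter is not what conditions the rule; the last vowel is.
"zogever" has last vowel 'e'. The stems whose last vowel is 'e' (togever → togeverum, befed → befedum) add -um.
The other pattern: stems whose last vowel is 'u' add the prefix fa-.
So zogever → zogeverum.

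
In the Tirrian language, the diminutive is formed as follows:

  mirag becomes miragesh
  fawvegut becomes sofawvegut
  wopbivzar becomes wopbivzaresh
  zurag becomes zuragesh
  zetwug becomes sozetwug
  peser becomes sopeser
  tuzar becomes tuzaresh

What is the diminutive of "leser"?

soleser

mirag and zetwug both end in -g yet inflect differently (miragesh, sozetwug), so the final letter is not what conditions the rule; the last vowel is.
"leser" has last vowel 'e'. The one such stem in the data (peser → sopeser) adds the prefix so-, so the same rule applies.
So leser → soleser.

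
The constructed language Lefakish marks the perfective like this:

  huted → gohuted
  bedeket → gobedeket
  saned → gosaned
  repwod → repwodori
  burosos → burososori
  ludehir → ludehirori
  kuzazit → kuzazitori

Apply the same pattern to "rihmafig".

"rihmafig" has last vowel 'i'. The stems whose last vowel is 'i' (ludehir → ludehirori, kuzazit → kuzazitori) add -ori.
The other pattern: stems whose last vowel is 'e' add the prefix go-.
So rihmafig → rihmafigori.

rihmafigori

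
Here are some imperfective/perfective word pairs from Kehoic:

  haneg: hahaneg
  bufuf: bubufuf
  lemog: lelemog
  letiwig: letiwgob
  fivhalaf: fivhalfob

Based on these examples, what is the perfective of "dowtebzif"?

dowtebzfob

haneg and letiwig both end in -g yet inflect differently (hahaneg, letiwgob), so the final letter is not what conditions the rule; the number of vowels is.
"dowtebzif" has 3 vowels. The stems with 3 vowels (letiwig → letiwgob, fivhalaf → fivhalfob) delete the last vowel and add -ob.
So dowtebzif → dowtebzfob.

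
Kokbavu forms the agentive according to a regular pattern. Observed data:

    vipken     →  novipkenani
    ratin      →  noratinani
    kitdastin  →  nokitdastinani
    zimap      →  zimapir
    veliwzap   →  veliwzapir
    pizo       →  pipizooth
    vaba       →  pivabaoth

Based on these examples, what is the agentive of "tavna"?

pitavnaoth

zimap and vaba both have last vowel 'a' yet inflect differently (zimapir, pivabaoth), so the last vowel is not what conditions the rule; the final letter is.
"tavna" ends in -a. The one such stem in the data (vaba → pivabaoth) adds pi- … -oth around the stem, so the same rule applies.
The other patterns: stems ending in -n add no- … -ani around the stem; stems ending in -p add -ir.
So tavna → pitavnaoth.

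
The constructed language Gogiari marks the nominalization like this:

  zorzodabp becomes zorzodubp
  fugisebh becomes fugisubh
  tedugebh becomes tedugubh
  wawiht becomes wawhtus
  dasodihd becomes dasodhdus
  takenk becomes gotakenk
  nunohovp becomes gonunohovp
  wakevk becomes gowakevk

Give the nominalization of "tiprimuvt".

gotiprimuvt

zorzodabp and nunohovp both end in -p yet inflect differently (zorzodubp, gonunohovp), so the final letter is not what conditions the rule; the second-to-last letter is.
"tiprimuvt" has second-to-last letter 'v'. The stems whose second-to-last letter is 'v' (nunohovp → gonunohovp, wakevk → gowakevk) add the prefix go-.
The other patterns: stems whose second-to-last letter is 'b' change the last vowel to 'u'; stems whose second-to-last letter is 'h' delete the last vowel and add -us.
So tiprimuvt → gotiprimuvt.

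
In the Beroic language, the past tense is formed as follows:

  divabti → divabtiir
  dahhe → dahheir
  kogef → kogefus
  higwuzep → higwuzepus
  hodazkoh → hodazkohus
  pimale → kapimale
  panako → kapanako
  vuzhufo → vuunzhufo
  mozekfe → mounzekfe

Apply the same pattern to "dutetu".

dahhe and pimale both end in -e yet inflect differently (dahheir, kapimale), so the final letter is not what conditions the rule; the first letter is.
"dutetu" begins with d-. The stems beginning with d- (divabti → divabtiir, dahhe → dahheir) add -ir.
So dutetu → dutetuir.

dutetuir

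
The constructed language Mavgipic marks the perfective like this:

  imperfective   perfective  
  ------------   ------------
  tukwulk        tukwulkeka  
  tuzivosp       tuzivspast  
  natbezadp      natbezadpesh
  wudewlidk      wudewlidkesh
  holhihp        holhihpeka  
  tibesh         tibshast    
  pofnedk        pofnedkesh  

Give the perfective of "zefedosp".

"zefedosp" has second-to-last letter 's'. The stems whose second-to-last letter is 's' (tuzivosp → tuzivspast, tibesh → tibshast) delete the last vowel and add -ast.
So zefedosp → zefedspast.

zefedspast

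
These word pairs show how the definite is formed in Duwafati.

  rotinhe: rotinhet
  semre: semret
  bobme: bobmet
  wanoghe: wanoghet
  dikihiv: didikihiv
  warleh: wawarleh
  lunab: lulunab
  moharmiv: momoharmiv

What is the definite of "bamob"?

"bamob" ends in -b. The one such stem in the data (lunab → lulunab) repeats the first consonant+vowel as a prefix (as do dikihiv, warleh), so the same rule applies.
The other pattern: stems ending in -e drop the final letter and add -et.
So bamob → babamob.

babamob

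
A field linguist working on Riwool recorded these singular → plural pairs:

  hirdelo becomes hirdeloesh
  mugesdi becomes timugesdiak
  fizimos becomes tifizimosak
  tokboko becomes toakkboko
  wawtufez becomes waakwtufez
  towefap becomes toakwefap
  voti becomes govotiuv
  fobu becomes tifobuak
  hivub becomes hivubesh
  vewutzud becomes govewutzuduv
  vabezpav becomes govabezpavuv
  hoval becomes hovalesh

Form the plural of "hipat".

tokboko and hirdelo both end in -o yet inflect differently (toakkboko, hirdeloesh), so the final letter is not what conditions the rule; the first letter is.
"hipat" begins with h-. The stems beginning with h- (hoval → hovalesh, hirdelo → hirdeloesh, hivub → hivubesh) add -esh.
So hipat → hipatesh.

hipatesh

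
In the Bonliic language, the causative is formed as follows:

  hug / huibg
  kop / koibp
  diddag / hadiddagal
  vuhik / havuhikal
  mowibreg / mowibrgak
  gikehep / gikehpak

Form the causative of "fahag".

hafahagal

hug and diddag both end in -g yet inflect differently (huibg, hadiddagal), so the final letter is not what conditions the rule; the number of vowels is.
"fahag" has 2 vowels. The stems with 2 vowels (diddag → hadiddagal, vuhik → havuhikal) add ha- … -al around the stem.
The other patterns: stems with 1 vowel insert -ib- after the first vowel; stems with 3 vowels delete the last vowel and add -ak.
So fahag → hafahagal.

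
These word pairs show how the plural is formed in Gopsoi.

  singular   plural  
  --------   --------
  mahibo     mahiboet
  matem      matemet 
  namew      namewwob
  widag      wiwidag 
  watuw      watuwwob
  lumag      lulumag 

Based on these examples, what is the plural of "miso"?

misoet

namew and matem both have last vowel 'e' yet inflect differently (namewwob, matemet), so the last vowel is not what conditions the rule; the final letter is.
"miso" ends in -o. The one such stem in the data (mahibo → mahiboet) adds -et, so the same rule applies.
So miso → misoet.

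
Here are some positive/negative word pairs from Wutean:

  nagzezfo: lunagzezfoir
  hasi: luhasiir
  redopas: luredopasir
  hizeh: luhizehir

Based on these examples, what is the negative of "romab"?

Every pair shown (nagzezfo → lunagzezfoir, hasi → luhasiir, redopas → luredopasir, …) follows the same rule: add lu- … -ir around the stem.
So romab → luromabir.

luromabir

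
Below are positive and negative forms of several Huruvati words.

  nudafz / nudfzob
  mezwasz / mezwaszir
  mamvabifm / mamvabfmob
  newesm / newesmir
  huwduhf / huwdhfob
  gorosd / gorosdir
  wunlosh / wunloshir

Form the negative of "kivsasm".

kivsasmir

newesm and mamvabifm both end in -m yet inflect differently (newesmir, mamvabfmob), so the final letter is not what conditions the rule; the second-to-last letter is.
"kivsasm" has second-to-last letter 's'. The stems whose second-to-last letter is 's' (gorosd → gorosdir, mezwasz → mezwaszir, newesm → newesmir) add -ir.
The other pattern: stems whose second-to-last letter is 'f' or 'h' delete the last vowel and add -ob.
So kivsasm → kivsasmir.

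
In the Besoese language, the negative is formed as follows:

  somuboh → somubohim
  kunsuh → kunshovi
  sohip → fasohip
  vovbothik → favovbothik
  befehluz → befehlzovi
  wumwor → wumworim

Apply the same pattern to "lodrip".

falodrip

kunsuh and somuboh both end in -h yet inflect differently (kunshovi, somubohim), so the final letter is not what conditions the rule; the last vowel is.
"lodrip" has last vowel 'i'. The stems whose last vowel is 'i' (vovbothik → favovbothik, sohip → fasohip) add the prefix fa-.
So lodrip → falodrip.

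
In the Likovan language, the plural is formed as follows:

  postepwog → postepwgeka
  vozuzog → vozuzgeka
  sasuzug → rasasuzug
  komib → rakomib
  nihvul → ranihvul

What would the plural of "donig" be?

radonig

postepwog and sasuzug both end in -g yet inflect differently (postepwgeka, rasasuzug), so the final letter is not what conditions the rule; the last vowel is.
"donig" has last vowel 'i'. The one such stem in the data (komib → rakomib) adds the prefix ra-, so the same rule applies.
The other pattern: stems whose last vowel is 'o' delete the last vowel and add -eka.
So donig → radonig.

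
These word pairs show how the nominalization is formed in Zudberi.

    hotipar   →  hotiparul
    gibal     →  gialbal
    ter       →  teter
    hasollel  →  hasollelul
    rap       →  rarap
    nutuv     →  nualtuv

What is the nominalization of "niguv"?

gibal and hasollel both end in -l yet inflect differently (gialbal, hasollelul), so the final letter is not what conditions the rule; the number of vowels is.
"niguv" has 2 vowels. The stems with 2 vowels (gibal → gialbal, nutuv → nualtuv) insert -al- after the first vowel.
So niguv → nialguv.

nialguv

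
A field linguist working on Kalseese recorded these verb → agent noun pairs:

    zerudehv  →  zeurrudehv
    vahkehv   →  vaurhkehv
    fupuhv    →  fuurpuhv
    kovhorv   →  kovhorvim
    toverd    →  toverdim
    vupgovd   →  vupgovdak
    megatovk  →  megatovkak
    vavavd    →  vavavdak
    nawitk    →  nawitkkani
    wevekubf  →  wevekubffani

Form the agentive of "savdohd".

zerudehv and kovhorv both end in -v yet inflect differently (zeurrudehv, kovhorvim), so the final letter is not what conditions the rule; the second-to-last letter is.
"savdohd" has second-to-last letter 'h'. The stems whose second-to-last letter is 'h' (zerudehv → zeurrudehv, vahkehv → vaurhkehv, fupuhv → fuurpuhv) insert -ur- after the first vowel.
So savdohd → saurvdohd.

saurvdohd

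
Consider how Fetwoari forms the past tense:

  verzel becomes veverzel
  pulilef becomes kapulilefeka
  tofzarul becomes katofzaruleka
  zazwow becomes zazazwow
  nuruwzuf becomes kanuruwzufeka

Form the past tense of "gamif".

gagamif

tofzarul and verzel both end in -l yet inflect differently (katofzaruleka, veverzel), so the final letter is not what conditions the rule; the number of vowels is.
"gamif" has 2 vowels. The stems with 2 vowels (verzel → veverzel, zazwow → zazazwow) repeat the first consonant+vowel as a prefix.
The other pattern: stems with 3 vowels add ka- … -eka around the stem.
So gamif → gagamif.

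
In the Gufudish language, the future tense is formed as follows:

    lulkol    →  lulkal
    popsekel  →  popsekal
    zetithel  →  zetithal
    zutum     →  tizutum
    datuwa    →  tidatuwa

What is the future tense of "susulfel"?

susulfal

zetithel and zutum both begin with z- yet inflect differently (zetithal, tizutum), so the first letter is not what conditions the rule; the final letter is.
"susulfel" ends in -l. The stems ending in -l (lulkol → lulkal, popsekel → popsekal, zetithel → zetithal) change the last vowel to 'a'.
The other pattern: stems ending in -a or -m add the prefix ti-.
So susulfel → susulfal.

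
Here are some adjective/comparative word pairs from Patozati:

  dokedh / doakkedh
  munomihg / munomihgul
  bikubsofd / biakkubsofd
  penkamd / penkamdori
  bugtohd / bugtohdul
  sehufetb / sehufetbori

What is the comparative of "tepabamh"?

penkamd and bikubsofd both end in -d yet inflect differently (penkamdori, biakkubsofd), so the final letter is not what conditions the rule; the second-to-last letter is.
"tepabamh" has second-to-last letter 'm'. The one such stem in the data (penkamd → penkamdori) adds -ori, so the same rule applies.
The other patterns: stems whose second-to-last letter is 'd' or 'f' insert -ak- after the first vowel; stems whose second-to-last letter is 'h' add -ul.
So tepabamh → tepabamhori.

tepabamhori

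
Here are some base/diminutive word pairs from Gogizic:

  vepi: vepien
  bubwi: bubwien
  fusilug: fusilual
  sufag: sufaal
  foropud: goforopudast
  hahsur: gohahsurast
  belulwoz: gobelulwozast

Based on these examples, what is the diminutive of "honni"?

fusilug and foropud both have last vowel 'u' yet inflect differently (fusilual, goforopudast), so the last vowel is not what conditions the rule; the final letter is.
"honni" ends in -i. The stems ending in -i (vepi → vepien, bubwi → bubwien) add -en.
So honni → honnien.

honnien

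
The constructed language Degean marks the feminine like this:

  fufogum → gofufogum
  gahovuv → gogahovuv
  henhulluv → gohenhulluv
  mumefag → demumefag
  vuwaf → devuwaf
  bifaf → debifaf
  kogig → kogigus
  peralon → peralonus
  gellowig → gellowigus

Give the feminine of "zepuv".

mumefag and kogig both end in -g yet inflect differently (demumefag, kogigus), so the final letter is not what conditions the rule; the last vowel is.
"zepuv" has last vowel 'u'. The stems whose last vowel is 'u' (fufogum → gofufogum, gahovuv → gogahovuv, henhulluv → gohenhulluv) add the prefix go-.
So zepuv → gozepuv.

gozepuv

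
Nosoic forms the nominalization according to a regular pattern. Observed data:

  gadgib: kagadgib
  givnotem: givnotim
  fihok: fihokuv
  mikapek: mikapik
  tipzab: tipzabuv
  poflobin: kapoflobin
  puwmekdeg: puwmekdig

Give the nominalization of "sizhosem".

"sizhosem" has last vowel 'e'. The stems whose last vowel is 'e' (mikapek → mikapik, puwmekdeg → puwmekdig, givnotem → givnotim) change the last vowel to 'i'.
So sizhosem → sizhosim.

sizhosim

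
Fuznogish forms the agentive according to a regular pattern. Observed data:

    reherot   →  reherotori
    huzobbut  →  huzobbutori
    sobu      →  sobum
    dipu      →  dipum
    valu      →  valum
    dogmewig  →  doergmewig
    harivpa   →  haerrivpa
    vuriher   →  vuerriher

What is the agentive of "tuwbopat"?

huzobbut and sobu both have last vowel 'u' yet inflect differently (huzobbutori, sobum), so the last vowel is not what conditions the rule; the final letter is.
"tuwbopat" ends in -t. The stems ending in -t (reherot → reherotori, huzobbut → huzobbutori) add -ori.
So tuwbopat → tuwbopatori.

tuwbopatori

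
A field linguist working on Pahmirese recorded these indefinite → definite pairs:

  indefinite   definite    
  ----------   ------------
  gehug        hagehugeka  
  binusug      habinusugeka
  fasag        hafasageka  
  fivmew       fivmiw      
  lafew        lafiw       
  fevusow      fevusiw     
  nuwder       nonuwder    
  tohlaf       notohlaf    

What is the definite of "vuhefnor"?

novuhefnor

"vuhefnor" ends in -r. The one such stem in the data (nuwder → nonuwder) adds the prefix no-, so the same rule applies.
So vuhefnor → novuhefnor.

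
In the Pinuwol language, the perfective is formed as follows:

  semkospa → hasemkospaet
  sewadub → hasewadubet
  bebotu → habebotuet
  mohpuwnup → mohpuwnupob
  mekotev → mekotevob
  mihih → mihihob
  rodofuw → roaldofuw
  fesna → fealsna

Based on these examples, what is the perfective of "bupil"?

habupilet

semkospa and fesna both end in -a yet inflect differently (hasemkospaet, fealsna), so the final letter is not what conditions the rule; the first letter is.
"bupil" begins with b-. The one such stem in the data (bebotu → habebotuet) adds ha- … -et around the stem, so the same rule applies.
The other patterns: stems beginning with m- add -ob; stems beginning with f- or r- insert -al- after the first vowel.
So bupil → habupilet.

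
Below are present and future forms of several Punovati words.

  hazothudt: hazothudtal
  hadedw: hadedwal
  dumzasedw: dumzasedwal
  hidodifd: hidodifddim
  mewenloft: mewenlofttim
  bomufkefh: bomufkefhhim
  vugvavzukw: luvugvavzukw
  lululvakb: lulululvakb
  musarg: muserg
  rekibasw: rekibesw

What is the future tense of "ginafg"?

hazothudt and mewenloft both end in -t yet inflect differently (hazothudtal, mewenlofttim), so the final letter is not what conditions the rule; the second-to-last letter is.
"ginafg" has second-to-last letter 'f'. The stems whose second-to-last letter is 'f' (hidodifd → hidodifddim, mewenloft → mewenlofttim, bomufkefh → bomufkefhhim) double the final consonant and add -im.
So ginafg → ginafggim.

ginafggim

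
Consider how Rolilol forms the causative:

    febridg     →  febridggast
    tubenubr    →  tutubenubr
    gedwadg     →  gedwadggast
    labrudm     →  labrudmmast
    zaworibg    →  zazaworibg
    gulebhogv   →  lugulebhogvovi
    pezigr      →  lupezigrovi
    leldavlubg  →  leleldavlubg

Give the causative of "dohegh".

ludoheghovi

febridg and zaworibg both end in -g yet inflect differently (febridggast, zazaworibg), so the final letter is not what conditions the rule; the second-to-last letter is.
"dohegh" has second-to-last letter 'g'. The stems whose second-to-last letter is 'g' (gulebhogv → lugulebhogvovi, pezigr → lupezigrovi) add lu- … -ovi around the stem.
The other patterns: stems whose second-to-last letter is 'd' double the final consonant and add -ast; stems whose second-to-last letter is 'b' repeat the first consonant+vowel as a prefix.
So dohegh → ludoheghovi.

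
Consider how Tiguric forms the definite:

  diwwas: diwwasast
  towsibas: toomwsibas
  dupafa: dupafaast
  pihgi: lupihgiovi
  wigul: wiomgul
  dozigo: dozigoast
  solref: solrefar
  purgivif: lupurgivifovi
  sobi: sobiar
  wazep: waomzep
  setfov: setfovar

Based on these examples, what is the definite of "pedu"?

pihgi and sobi both end in -i yet inflect differently (lupihgiovi, sobiar), so the final letter is not what conditions the rule; the first letter is.
"pedu" begins with p-. The stems beginning with p- (pihgi → lupihgiovi, purgivif → lupurgivifovi) add lu- … -ovi around the stem.
The other patterns: stems beginning with d- add -ast; stems beginning with s- add -ar; stems beginning with t- or w- insert -om- after the first vowel.
So pedu → lupeduovi.

lupeduovi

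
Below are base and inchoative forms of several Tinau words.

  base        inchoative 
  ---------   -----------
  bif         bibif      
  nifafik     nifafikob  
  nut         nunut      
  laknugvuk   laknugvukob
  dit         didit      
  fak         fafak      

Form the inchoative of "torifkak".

"torifkak" has 3 vowels. The stems with 3 vowels (nifafik → nifafikob, laknugvuk → laknugvukob) add -ob.
So torifkak → torifkakob.

torifkakob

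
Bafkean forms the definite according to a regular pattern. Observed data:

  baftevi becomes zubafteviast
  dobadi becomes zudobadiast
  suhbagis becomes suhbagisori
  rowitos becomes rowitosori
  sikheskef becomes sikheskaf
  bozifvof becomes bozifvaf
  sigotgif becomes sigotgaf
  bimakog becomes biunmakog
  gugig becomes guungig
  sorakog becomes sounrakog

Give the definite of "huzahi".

baftevi and suhbagis both have last vowel 'i' yet inflect differently (zubafteviast, suhbagisori), so the last vowel is not what conditions the rule; the final letter is.
"huzahi" ends in -i. The stems ending in -i (baftevi → zubafteviast, dobadi → zudobadiast) add zu- … -ast around the stem.
The other patterns: stems ending in -s add -ori; stems ending in -f change the last vowel to 'a'; stems ending in -g insert -un- after the first vowel.
So huzahi → zuhuzahiast.

zuhuzahiast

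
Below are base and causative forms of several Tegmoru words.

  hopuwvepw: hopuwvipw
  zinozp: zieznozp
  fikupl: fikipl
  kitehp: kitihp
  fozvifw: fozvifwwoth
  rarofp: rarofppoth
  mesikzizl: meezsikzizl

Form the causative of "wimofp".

wimofppoth

"wimofp" has second-to-last letter 'f'. The stems whose second-to-last letter is 'f' (rarofp → rarofppoth, fozvifw → fozvifwwoth) double the final consonant and add -oth.
The other patterns: stems whose second-to-last letter is 'z' insert -ez- after the first vowel; stems whose second-to-last letter is 'h' or 'p' change the last vowel to 'i'.
So wimofp → wimofppoth.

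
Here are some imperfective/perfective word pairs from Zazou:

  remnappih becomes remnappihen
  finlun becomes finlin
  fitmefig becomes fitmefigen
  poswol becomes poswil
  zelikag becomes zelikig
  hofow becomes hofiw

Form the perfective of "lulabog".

fitmefig and zelikag both end in -g yet inflect differently (fitmefigen, zelikig), so the final letter is not what conditions the rule; the last vowel is.
"lulabog" has last vowel 'o'. The stems whose last vowel is 'o' (poswol → poswil, hofow → hofiw) change the last vowel to 'i'.
The other pattern: stems whose last vowel is 'i' add -en.
So lulabog → lulabig.

lulabig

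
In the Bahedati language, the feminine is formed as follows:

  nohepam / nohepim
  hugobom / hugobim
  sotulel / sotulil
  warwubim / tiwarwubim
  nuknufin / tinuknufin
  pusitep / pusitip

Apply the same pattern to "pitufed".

pitufid

"pitufed" has last vowel 'e'. The stems whose last vowel is 'e' (sotulel → sotulil, pusitep → pusitip) change the last vowel to 'i'.
The other pattern: stems whose last vowel is 'i' add the prefix ti-.
So pitufed → pitufid.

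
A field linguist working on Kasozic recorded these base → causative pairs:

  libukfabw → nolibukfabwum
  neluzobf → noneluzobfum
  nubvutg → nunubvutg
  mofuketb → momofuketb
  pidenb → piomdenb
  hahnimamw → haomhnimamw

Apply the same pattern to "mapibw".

mofuketb and pidenb both end in -b yet inflect differently (momofuketb, piomdenb), so the final letter is not what conditions the rule; the second-to-last letter is.
"mapibw" has second-to-last letter 'b'. The stems whose second-to-last letter is 'b' (libukfabw → nolibukfabwum, neluzobf → noneluzobfum) add no- … -um around the stem.
So mapibw → nomapibwum.

nomapibwum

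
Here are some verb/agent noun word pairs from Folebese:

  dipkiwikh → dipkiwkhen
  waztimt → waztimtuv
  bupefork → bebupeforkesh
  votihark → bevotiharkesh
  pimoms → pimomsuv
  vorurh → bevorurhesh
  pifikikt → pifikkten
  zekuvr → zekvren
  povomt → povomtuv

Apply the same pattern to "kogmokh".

kogmkhen

povomt and pifikikt both end in -t yet inflect differently (povomtuv, pifikkten), so the final letter is not what conditions the rule; the second-to-last letter is.
"kogmokh" has second-to-last letter 'k'. The stems whose second-to-last letter is 'k' (pifikikt → pifikkten, dipkiwikh → dipkiwkhen) delete the last vowel and add -en.
The other patterns: stems whose second-to-last letter is 'm' add -uv; stems whose second-to-last letter is 'r' add be- … -esh around the stem.
So kogmokh → kogmkhen.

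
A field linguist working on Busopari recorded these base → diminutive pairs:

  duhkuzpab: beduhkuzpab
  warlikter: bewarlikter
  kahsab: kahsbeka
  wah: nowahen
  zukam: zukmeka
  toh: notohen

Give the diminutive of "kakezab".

kahsab and duhkuzpab both end in -b yet inflect differently (kahsbeka, beduhkuzpab), so the final letter is not what conditions the rule; the number of vowels is.
"kakezab" has 3 vowels. The stems with 3 vowels (duhkuzpab → beduhkuzpab, warlikter → bewarlikter) add the prefix be-.
The other patterns: stems with 1 vowel add no- … -en around the stem; stems with 2 vowels delete the last vowel and add -eka.
So kakezab → bekakezab.

bekakezab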